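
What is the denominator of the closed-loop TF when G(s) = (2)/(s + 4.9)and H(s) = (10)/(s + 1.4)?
Characteristic poly = G_den * H_den + G_num * H_num = (s^2 + 6.3*s + 6.86) + (20) = s^2 + 6.3*s + 26.86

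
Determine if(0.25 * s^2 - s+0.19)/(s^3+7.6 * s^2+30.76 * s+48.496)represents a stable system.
Denominator: s^3 + 7.6*s^2 + 30.76*s + 48.496 = (s + 2.8)(s^2 + 4.8*s + 17.32). Poles: -2.4 + 3.4j, -2.4 - 3.4j, -2.8. All Re(p)<0: Yes (stable)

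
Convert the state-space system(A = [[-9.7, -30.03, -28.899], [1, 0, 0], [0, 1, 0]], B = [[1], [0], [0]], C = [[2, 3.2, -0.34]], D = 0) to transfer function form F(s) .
F(s) = C(sI - A)⁻¹B + D.
Characteristic polynomial det(sI - A) = s^3 + 9.7*s^2 + 30.03*s + 28.899.
Numerator from C·adj(sI-A)·B + D·det(sI-A) = 2*s^2 + 3.2*s - 0.34.
F(s) = (2*s^2 + 3.2*s - 0.34)/(s^3 + 9.7*s^2 + 30.03*s + 28.899)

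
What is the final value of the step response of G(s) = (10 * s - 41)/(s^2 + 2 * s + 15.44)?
FVT: lim_{t→∞} y(t) = lim_{s→0} s*Y(s) where Y(s) = G(s)/s.
= lim_{s→0} G(s) = G(0) = num(0)/den(0) = -41/15.44 = -2.655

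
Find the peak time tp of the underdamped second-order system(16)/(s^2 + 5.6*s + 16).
Standard form: ωn²/(s²+2ζωn·s+ωn²) → ωn = 4, ζ = 0.7.
ωd = ωn·√(1-ζ²) = 4·√(1-0.7²) = 2.857.
tp = π/ωd = π/2.857 = 1.1 s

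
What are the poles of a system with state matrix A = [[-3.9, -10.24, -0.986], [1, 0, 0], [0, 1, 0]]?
Eigenvalues solve det(λI - A) = 0.
Characteristic polynomial: λ^3 + 3.9*λ^2 + 10.24*λ + 0.986 = 0.
Factor: (λ + 0.1)(λ^2 + 3.8*λ + 9.86) = 0.
Roots: -0.1, -1.9 + 2.5j, -1.9 - 2.5j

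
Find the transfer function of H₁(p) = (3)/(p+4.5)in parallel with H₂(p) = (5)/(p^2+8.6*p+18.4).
Parallel: H = H₁ + H₂ = (n₁·d₂ + n₂·d₁)/(d₁·d₂).
n₁·d₂ = 3*p^2 + 25.8*p + 55.2. n₂·d₁ = 5*p + 22.5. Sum = 3*p^2 + 30.8*p + 77.7. d₁·d₂ = p^3 + 13.1*p^2 + 57.1*p + 82.8.
H(p) = (3*p^2 + 30.8*p + 77.7)/(p^3 + 13.1*p^2 + 57.1*p + 82.8)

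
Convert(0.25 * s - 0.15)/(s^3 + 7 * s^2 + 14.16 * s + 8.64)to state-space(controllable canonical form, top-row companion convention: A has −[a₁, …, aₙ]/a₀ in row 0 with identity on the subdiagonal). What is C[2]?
Reachable canonical form: C = numerator coefficients (right-aligned, zero-padded to length n).
num = 0.25*s - 0.15, C = [[0, 0.25, -0.15]].
C[2] = -0.15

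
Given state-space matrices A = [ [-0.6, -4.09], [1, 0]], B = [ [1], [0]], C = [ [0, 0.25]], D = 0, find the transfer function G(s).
G(s) = C(sI - A)⁻¹B + D.
Characteristic polynomial det(sI - A) = s^2 + 0.6*s + 4.09.
Numerator from C·adj(sI-A)·B + D·det(sI-A) = 0.25.
G(s) = (0.25)/(s^2 + 0.6*s + 4.09)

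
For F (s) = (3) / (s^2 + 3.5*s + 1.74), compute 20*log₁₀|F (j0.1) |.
Substitute s = j*0.1: F(j0.1) = 1.66592 - 0.337035j.
|F(j0.1)| = sqrt(Re² + Im²) = 1.7.
20*log₁₀(1.7) = 4.61 dB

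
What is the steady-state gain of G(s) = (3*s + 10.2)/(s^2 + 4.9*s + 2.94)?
DC gain = G(0) = num(0)/den(0) = 10.2/2.94 = 3.469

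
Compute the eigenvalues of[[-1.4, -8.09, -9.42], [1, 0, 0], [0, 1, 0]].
Eigenvalues solve det(λI - A) = 0.
Characteristic polynomial: λ^3 + 1.4*λ^2 + 8.09*λ + 9.42 = 0.
Factor: (λ + 1.2)(λ^2 + 0.2*λ + 7.85) = 0.
Roots: -0.1 + 2.8j, -0.1 - 2.8j, -1.2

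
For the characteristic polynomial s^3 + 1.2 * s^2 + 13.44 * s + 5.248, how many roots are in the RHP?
s^3 + 1.2*s^2 + 13.44*s + 5.248 = (s + 0.4)(s^2 + 0.8*s + 13.12). Poles: -0.4, -0.4 + 3.6j, -0.4 - 3.6j. RHP poles (Re>0): 0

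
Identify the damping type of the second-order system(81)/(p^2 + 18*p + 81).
Standard form: ωn²/(p²+2ζωn·p+ωn²) gives ωn=9, ζ=1.
Critically damped (ζ = 1)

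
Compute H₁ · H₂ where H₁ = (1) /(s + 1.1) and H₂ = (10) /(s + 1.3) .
Series: H = H₁ · H₂ = (n₁·n₂)/(d₁·d₂).
Num: n₁·n₂ = 10. Den: d₁·d₂ = s^2 + 2.4*s + 1.43.
H(s) = (10)/(s^2 + 2.4*s + 1.43)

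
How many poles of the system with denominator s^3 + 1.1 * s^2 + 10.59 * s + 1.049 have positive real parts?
s^3 + 1.1*s^2 + 10.59*s + 1.049 = (s + 0.1)(s^2 + s + 10.49). Poles: -0.1, -0.5 + 3.2j, -0.5 - 3.2j. RHP poles (Re>0): 0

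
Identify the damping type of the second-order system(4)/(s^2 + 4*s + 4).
Standard form: ωn²/(s²+2ζωn·s+ωn²) gives ωn=2, ζ=1.
Critically damped (ζ = 1)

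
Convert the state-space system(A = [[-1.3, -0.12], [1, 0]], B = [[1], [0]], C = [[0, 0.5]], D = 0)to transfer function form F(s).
F(s) = C(sI - A)⁻¹B + D.
Characteristic polynomial det(sI - A) = s^2 + 1.3*s + 0.12.
Numerator from C·adj(sI-A)·B + D·det(sI-A) = 0.5.
F(s) = (0.5)/(s^2 + 1.3*s + 0.12)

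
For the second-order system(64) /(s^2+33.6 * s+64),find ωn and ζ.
Standard form: ωn²/(s²+2ζωn·s+ωn²).
const=64=ωn² → ωn=8, s coeff=33.6=2ζωn → ζ=2.1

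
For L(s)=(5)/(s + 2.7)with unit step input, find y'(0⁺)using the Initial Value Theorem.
IVT: y'(0⁺) = lim_{s→∞} s²·Y(s) = lim_{s→∞} s·L(s).
deg(num) = 0, deg(den) = 1, relative degree = 1, so s·L(s) → (leading num)/(leading den) = 5/1 = 5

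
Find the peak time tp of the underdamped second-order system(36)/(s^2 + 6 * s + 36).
Standard form: ωn²/(s²+2ζωn·s+ωn²) → ωn = 6, ζ = 0.5.
ωd = ωn·√(1-ζ²) = 6·√(1-0.5²) = 5.196.
tp = π/ωd = π/5.196 = 0.6046 s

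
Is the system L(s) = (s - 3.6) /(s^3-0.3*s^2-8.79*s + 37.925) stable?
Denominator: s^3 - 0.3*s^2 - 8.79*s + 37.925 = (s + 4.1)(s^2 - 4.4*s + 9.25). Poles: -4.1, 2.2 + 2.1j, 2.2 - 2.1j. All Re(p)<0: No (unstable)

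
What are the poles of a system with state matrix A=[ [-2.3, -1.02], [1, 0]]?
Eigenvalues solve det(λI - A) = 0.
Characteristic polynomial: λ^2 + 2.3*λ + 1.02 = 0.
Factor: (λ + 0.6)(λ + 1.7) = 0.
Roots: -0.6, -1.7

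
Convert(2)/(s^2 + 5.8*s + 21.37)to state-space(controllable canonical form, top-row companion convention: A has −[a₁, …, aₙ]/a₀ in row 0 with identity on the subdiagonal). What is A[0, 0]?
Reachable canonical form for den = s^2 + 5.8*s + 21.37: top row of A = -[a₁,a₂,...,aₙ]/a₀, ones on the subdiagonal, zeros elsewhere.
A = [[-5.8, -21.37], [1, 0]].
A[0,0] = -5.8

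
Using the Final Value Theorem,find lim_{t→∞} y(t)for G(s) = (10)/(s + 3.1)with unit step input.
FVT: lim_{t→∞} y(t) = lim_{s→0} s*Y(s) where Y(s) = G(s)/s.
= lim_{s→0} G(s) = G(0) = num(0)/den(0) = 10/3.1 = 3.226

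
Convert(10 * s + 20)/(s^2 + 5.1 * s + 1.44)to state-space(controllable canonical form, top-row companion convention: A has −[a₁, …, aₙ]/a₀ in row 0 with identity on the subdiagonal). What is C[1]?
Reachable canonical form: C = numerator coefficients (right-aligned, zero-padded to length n).
num = 10*s + 20, C = [[10, 20]].
C[1] = 20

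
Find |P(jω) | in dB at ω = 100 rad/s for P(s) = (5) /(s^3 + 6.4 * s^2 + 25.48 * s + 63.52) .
Substitute s = j*100: P(j100) = -3.20003e-07 + 4.99226e-06j.
|P(j100)| = sqrt(Re² + Im²) = 5.003e-06.
20*log₁₀(5.003e-06) = -106.02 dB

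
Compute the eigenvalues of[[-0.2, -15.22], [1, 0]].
Eigenvalues solve det(λI - A) = 0.
Characteristic polynomial: λ^2 + 0.2*λ + 15.22 = 0.
Roots: -0.1 + 3.9j, -0.1 - 3.9j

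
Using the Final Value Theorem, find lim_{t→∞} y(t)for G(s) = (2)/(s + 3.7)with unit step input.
FVT: lim_{t→∞} y(t) = lim_{s→0} s*Y(s) where Y(s) = G(s)/s.
= lim_{s→0} G(s) = G(0) = num(0)/den(0) = 2/3.7 = 0.5405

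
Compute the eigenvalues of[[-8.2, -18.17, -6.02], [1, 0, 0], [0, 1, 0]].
Eigenvalues solve det(λI - A) = 0.
Characteristic polynomial: λ^3 + 8.2*λ^2 + 18.17*λ + 6.02 = 0.
Factor: (λ + 3.5)(λ + 0.4)(λ + 4.3) = 0.
Roots: -0.4, -3.5, -4.3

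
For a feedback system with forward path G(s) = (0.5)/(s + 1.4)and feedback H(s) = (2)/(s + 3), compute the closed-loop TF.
Closed-loop T = G/(1+GH).
Numerator: G_num * H_den = 0.5*s + 1.5.
Denominator: G_den * H_den + G_num * H_num = (s^2 + 4.4*s + 4.2) + (1) = s^2 + 4.4*s + 5.2.
T(s) = (0.5*s + 1.5)/(s^2 + 4.4*s + 5.2)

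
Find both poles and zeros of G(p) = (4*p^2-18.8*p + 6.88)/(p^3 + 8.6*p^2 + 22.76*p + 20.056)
Set denominator = 0: p^3 + 8.6*p^2 + 22.76*p + 20.056 = (p + 4.6)(p^2 + 4*p + 4.36) = 0 → Poles: -2 + 0.6j, -2 - 0.6j, -4.6
Set numerator = 0: 4*p^2 - 18.8*p + 6.88 = 4*(p - 4.3)(p - 0.4) = 0 → Zeros: 0.4, 4.3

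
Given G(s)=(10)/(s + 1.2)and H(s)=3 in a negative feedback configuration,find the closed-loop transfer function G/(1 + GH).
Closed-loop T = G/(1+GH).
Numerator: G_num * H_den = 10.
Denominator: G_den * H_den + G_num * H_num = (s + 1.2) + (30) = s + 31.2.
T(s) = (10)/(s + 31.2)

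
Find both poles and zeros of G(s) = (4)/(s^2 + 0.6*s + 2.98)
Set denominator = 0: s^2 + 0.6*s + 2.98 = 0 → Poles: -0.3 + 1.7j, -0.3 - 1.7j
Numerator is a nonzero constant (4) → Zeros: none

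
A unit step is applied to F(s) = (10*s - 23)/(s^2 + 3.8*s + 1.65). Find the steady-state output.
FVT: lim_{t→∞} y(t) = lim_{s→0} s*Y(s) where Y(s) = F(s)/s.
= lim_{s→0} F(s) = F(0) = num(0)/den(0) = -23/1.65 = -13.94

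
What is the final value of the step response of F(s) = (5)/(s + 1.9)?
FVT: lim_{t→∞} y(t) = lim_{s→0} s*Y(s) where Y(s) = F(s)/s.
= lim_{s→0} F(s) = F(0) = num(0)/den(0) = 5/1.9 = 2.632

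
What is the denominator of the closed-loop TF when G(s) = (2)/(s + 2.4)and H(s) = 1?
Characteristic poly = G_den * H_den + G_num * H_num = (s + 2.4) + (2) = s + 4.4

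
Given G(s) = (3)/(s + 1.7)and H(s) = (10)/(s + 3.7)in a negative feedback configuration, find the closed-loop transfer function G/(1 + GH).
Closed-loop T = G/(1+GH).
Numerator: G_num * H_den = 3*s + 11.1.
Denominator: G_den * H_den + G_num * H_num = (s^2 + 5.4*s + 6.29) + (30) = s^2 + 5.4*s + 36.29.
T(s) = (3*s + 11.1)/(s^2 + 5.4*s + 36.29)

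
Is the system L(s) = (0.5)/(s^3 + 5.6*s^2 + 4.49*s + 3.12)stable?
Denominator: s^3 + 5.6*s^2 + 4.49*s + 3.12 = (s + 4.8)(s^2 + 0.8*s + 0.65). Poles: -0.4 + 0.7j, -0.4 - 0.7j, -4.8. All Re(p)<0: Yes (stable)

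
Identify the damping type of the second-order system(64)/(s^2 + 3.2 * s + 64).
Standard form: ωn²/(s²+2ζωn·s+ωn²) gives ωn=8, ζ=0.2.
Underdamped (ζ = 0.2 < 1)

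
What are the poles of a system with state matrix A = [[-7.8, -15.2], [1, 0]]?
Eigenvalues solve det(λI - A) = 0.
Characteristic polynomial: λ^2 + 7.8*λ + 15.2 = 0.
Factor: (λ + 4)(λ + 3.8) = 0.
Roots: -3.8, -4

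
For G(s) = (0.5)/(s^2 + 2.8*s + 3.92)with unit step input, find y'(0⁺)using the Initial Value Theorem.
IVT: y'(0⁺) = lim_{s→∞} s²·Y(s) = lim_{s→∞} s·G(s).
deg(num) = 0, deg(den) = 2, relative degree = 2 ≥ 2, so s·G(s) → 0. Initial slope = 0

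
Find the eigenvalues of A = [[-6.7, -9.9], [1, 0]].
Eigenvalues solve det(λI - A) = 0.
Characteristic polynomial: λ^2 + 6.7*λ + 9.9 = 0.
Factor: (λ + 4.5)(λ + 2.2) = 0.
Roots: -2.2, -4.5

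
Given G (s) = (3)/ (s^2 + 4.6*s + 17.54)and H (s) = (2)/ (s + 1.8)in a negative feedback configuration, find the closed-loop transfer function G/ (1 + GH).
Closed-loop T = G/(1+GH).
Numerator: G_num * H_den = 3*s + 5.4.
Denominator: G_den * H_den + G_num * H_num = (s^3 + 6.4*s^2 + 25.82*s + 31.572) + (6) = s^3 + 6.4*s^2 + 25.82*s + 37.572.
T(s) = (3*s + 5.4)/(s^3 + 6.4*s^2 + 25.82*s + 37.572)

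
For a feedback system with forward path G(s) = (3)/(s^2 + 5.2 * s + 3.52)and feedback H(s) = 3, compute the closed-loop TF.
Closed-loop T = G/(1+GH).
Numerator: G_num * H_den = 3.
Denominator: G_den * H_den + G_num * H_num = (s^2 + 5.2*s + 3.52) + (9) = s^2 + 5.2*s + 12.52.
T(s) = (3)/(s^2 + 5.2*s + 12.52)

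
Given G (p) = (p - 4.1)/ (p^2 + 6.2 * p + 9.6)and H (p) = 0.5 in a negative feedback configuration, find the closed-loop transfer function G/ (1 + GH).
Closed-loop T = G/(1+GH).
Numerator: G_num * H_den = p - 4.1.
Denominator: G_den * H_den + G_num * H_num = (p^2 + 6.2*p + 9.6) + (0.5*p - 2.05) = p^2 + 6.7*p + 7.55.
T(p) = (p - 4.1)/(p^2 + 6.7*p + 7.55)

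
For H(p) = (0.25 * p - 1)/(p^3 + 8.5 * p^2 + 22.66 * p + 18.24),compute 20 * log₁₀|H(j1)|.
Substitute p = j*1: H(j1) = -0.00766812 + 0.0427199j.
|H(j1)| = sqrt(Re² + Im²) = 0.0434.
20*log₁₀(0.0434) = -27.25 dB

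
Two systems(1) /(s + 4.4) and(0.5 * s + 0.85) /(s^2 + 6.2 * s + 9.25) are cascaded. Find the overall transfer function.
Series: H = H₁ · H₂ = (n₁·n₂)/(d₁·d₂).
Num: n₁·n₂ = 0.5*s + 0.85. Den: d₁·d₂ = s^3 + 10.6*s^2 + 36.53*s + 40.7.
H(s) = (0.5*s + 0.85)/(s^3 + 10.6*s^2 + 36.53*s + 40.7)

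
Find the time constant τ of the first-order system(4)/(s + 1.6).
First-order system: τ = -1/pole. Pole = -1.6. τ = -1/(-1.6) = 0.625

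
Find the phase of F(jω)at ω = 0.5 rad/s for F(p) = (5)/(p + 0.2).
Substitute p = j*0.5: F(j0.5) = 3.44828 - 8.62069j.
∠F(j0.5) = atan2(Im, Re) = atan2(-8.62069, 3.44828) = -68.20°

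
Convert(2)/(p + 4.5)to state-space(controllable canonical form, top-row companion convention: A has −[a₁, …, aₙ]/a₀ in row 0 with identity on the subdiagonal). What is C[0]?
Reachable canonical form: C = numerator coefficients (right-aligned, zero-padded to length n).
num = 2, C = [[2]].
C[0] = 2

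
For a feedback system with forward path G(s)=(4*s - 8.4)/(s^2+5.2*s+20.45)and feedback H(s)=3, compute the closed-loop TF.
Closed-loop T = G/(1+GH).
Numerator: G_num * H_den = 4*s - 8.4.
Denominator: G_den * H_den + G_num * H_num = (s^2 + 5.2*s + 20.45) + (12*s - 25.2) = s^2 + 17.2*s - 4.75.
T(s) = (4*s - 8.4)/(s^2 + 17.2*s - 4.75)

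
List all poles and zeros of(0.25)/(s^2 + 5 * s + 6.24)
Set denominator = 0: s^2 + 5*s + 6.24 = (s + 2.6)(s + 2.4) = 0 → Poles: -2.4, -2.6
Numerator is a nonzero constant (0.25) → Zeros: none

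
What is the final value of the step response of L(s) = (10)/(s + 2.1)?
FVT: lim_{t→∞} y(t) = lim_{s→0} s*Y(s) where Y(s) = L(s)/s.
= lim_{s→0} L(s) = L(0) = num(0)/den(0) = 10/2.1 = 4.762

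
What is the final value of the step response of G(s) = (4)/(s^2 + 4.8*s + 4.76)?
FVT: lim_{t→∞} y(t) = lim_{s→0} s*Y(s) where Y(s) = G(s)/s.
= lim_{s→0} G(s) = G(0) = num(0)/den(0) = 4/4.76 = 0.8403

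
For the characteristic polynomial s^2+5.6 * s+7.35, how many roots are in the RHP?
s^2 + 5.6*s + 7.35 = (s + 3.5)(s + 2.1). Poles: -2.1, -3.5. RHP poles (Re>0): 0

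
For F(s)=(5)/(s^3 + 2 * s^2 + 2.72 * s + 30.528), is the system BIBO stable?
Denominator: s^3 + 2*s^2 + 2.72*s + 30.528 = (s + 3.6)(s^2 - 1.6*s + 8.48). Poles: -3.6, 0.8 + 2.8j, 0.8 - 2.8j. All Re(p)<0: No (unstable)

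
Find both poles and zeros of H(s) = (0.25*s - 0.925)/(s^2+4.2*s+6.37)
Set denominator = 0: s^2 + 4.2*s + 6.37 = 0 → Poles: -2.1 + 1.4j, -2.1 - 1.4j
Set numerator = 0: 0.25*s - 0.925 = 0 → Zeros: 3.7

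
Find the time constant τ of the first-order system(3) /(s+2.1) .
First-order system: τ = -1/pole. Pole = -2.1. τ = -1/(-2.1) = 0.4762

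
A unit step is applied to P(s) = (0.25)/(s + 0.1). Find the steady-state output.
FVT: lim_{t→∞} y(t) = lim_{s→0} s*Y(s) where Y(s) = P(s)/s.
= lim_{s→0} P(s) = P(0) = num(0)/den(0) = 0.25/0.1 = 2.5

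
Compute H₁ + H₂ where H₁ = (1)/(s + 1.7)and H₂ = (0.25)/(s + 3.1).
Parallel: H = H₁ + H₂ = (n₁·d₂ + n₂·d₁)/(d₁·d₂).
n₁·d₂ = s + 3.1. n₂·d₁ = 0.25*s + 0.425. Sum = 1.25*s + 3.525. d₁·d₂ = s^2 + 4.8*s + 5.27.
H(s) = (1.25*s + 3.525)/(s^2 + 4.8*s + 5.27)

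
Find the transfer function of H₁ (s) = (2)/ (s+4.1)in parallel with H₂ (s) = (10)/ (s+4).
Parallel: H = H₁ + H₂ = (n₁·d₂ + n₂·d₁)/(d₁·d₂).
n₁·d₂ = 2*s + 8. n₂·d₁ = 10*s + 41. Sum = 12*s + 49. d₁·d₂ = s^2 + 8.1*s + 16.4.
H(s) = (12*s + 49)/(s^2 + 8.1*s + 16.4)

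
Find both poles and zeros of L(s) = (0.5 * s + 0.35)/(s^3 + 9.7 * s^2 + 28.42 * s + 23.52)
Set denominator = 0: s^3 + 9.7*s^2 + 28.42*s + 23.52 = (s + 4.8)(s + 3.5)(s + 1.4) = 0 → Poles: -1.4, -3.5, -4.8
Set numerator = 0: 0.5*s + 0.35 = 0 → Zeros: -0.7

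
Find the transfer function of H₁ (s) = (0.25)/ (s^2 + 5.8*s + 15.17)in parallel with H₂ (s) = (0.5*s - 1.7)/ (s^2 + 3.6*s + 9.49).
Parallel: H = H₁ + H₂ = (n₁·d₂ + n₂·d₁)/(d₁·d₂).
n₁·d₂ = 0.25*s^2 + 0.9*s + 2.3725. n₂·d₁ = 0.5*s^3 + 1.2*s^2 - 2.275*s - 25.789. Sum = 0.5*s^3 + 1.45*s^2 - 1.375*s - 23.4165. d₁·d₂ = s^4 + 9.4*s^3 + 45.54*s^2 + 109.654*s + 143.9633.
H(s) = (0.5*s^3 + 1.45*s^2 - 1.375*s - 23.4165)/(s^4 + 9.4*s^3 + 45.54*s^2 + 109.654*s + 143.9633)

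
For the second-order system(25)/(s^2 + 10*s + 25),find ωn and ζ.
Standard form: ωn²/(s²+2ζωn·s+ωn²).
const=25=ωn² → ωn=5, s coeff=10=2ζωn → ζ=1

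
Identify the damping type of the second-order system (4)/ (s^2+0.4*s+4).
Standard form: ωn²/(s²+2ζωn·s+ωn²) gives ωn=2, ζ=0.1.
Underdamped (ζ = 0.1 < 1)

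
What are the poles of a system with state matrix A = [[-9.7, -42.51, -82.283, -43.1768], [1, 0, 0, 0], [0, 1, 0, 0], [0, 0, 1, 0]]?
Eigenvalues solve det(λI - A) = 0.
Characteristic polynomial: λ^4 + 9.7*λ^3 + 42.51*λ^2 + 82.283*λ + 43.1768 = 0.
Factor: (λ + 0.8)(λ + 3.1)(λ^2 + 5.8*λ + 17.41) = 0.
Roots: -0.8, -2.9 + 3j, -2.9 - 3j, -3.1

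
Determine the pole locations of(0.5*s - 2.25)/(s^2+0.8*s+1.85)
Set denominator = 0: s^2 + 0.8*s + 1.85 = 0 → Poles: -0.4 + 1.3j, -0.4 - 1.3j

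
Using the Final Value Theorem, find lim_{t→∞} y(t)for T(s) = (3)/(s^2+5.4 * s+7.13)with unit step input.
FVT: lim_{t→∞} y(t) = lim_{s→0} s*Y(s) where Y(s) = T(s)/s.
= lim_{s→0} T(s) = T(0) = num(0)/den(0) = 3/7.13 = 0.4208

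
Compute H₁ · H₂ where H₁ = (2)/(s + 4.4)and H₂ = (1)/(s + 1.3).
Series: H = H₁ · H₂ = (n₁·n₂)/(d₁·d₂).
Num: n₁·n₂ = 2. Den: d₁·d₂ = s^2 + 5.7*s + 5.72.
H(s) = (2)/(s^2 + 5.7*s + 5.72)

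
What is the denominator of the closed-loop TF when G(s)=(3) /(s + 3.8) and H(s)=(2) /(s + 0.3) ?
Characteristic poly = G_den * H_den + G_num * H_num = (s^2 + 4.1*s + 1.14) + (6) = s^2 + 4.1*s + 7.14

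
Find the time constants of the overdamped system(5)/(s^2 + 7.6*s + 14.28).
Overdamped: real poles at -3.4, -4.2. τ = -1/pole → τ₁ = 0.2941, τ₂ = 0.2381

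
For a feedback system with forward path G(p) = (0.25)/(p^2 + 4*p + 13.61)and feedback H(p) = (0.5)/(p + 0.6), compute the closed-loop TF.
Closed-loop T = G/(1+GH).
Numerator: G_num * H_den = 0.25*p + 0.15.
Denominator: G_den * H_den + G_num * H_num = (p^3 + 4.6*p^2 + 16.01*p + 8.166) + (0.125) = p^3 + 4.6*p^2 + 16.01*p + 8.291.
T(p) = (0.25*p + 0.15)/(p^3 + 4.6*p^2 + 16.01*p + 8.291)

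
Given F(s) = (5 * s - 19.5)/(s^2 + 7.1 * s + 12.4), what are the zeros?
Set numerator = 0: 5*s - 19.5 = 0 → Zeros: 3.9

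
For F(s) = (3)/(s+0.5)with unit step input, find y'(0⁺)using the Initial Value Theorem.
IVT: y'(0⁺) = lim_{s→∞} s²·Y(s) = lim_{s→∞} s·F(s).
deg(num) = 0, deg(den) = 1, relative degree = 1, so s·F(s) → (leading num)/(leading den) = 3/1 = 3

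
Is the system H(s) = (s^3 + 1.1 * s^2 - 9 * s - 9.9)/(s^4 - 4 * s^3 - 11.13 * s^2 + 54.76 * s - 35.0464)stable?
Denominator: s^4 - 4*s^3 - 11.13*s^2 + 54.76*s - 35.0464 = (s - 0.8)(s - 3.2)(s + 3.7)(s - 3.7). Poles: -3.7, 0.8, 3.2, 3.7. All Re(p)<0: No (unstable)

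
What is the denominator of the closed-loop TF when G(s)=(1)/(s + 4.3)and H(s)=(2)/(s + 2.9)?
Characteristic poly = G_den * H_den + G_num * H_num = (s^2 + 7.2*s + 12.47) + (2) = s^2 + 7.2*s + 14.47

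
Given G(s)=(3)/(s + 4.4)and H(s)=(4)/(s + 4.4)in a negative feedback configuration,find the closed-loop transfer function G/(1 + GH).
Closed-loop T = G/(1+GH).
Numerator: G_num * H_den = 3*s + 13.2.
Denominator: G_den * H_den + G_num * H_num = (s^2 + 8.8*s + 19.36) + (12) = s^2 + 8.8*s + 31.36.
T(s) = (3*s + 13.2)/(s^2 + 8.8*s + 31.36)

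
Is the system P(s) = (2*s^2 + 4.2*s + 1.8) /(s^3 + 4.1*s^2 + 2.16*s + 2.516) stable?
Denominator: s^3 + 4.1*s^2 + 2.16*s + 2.516 = (s + 3.7)(s^2 + 0.4*s + 0.68). Poles: -0.2 + 0.8j, -0.2 - 0.8j, -3.7. All Re(p)<0: Yes (stable)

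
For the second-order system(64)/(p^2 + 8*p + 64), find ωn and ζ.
Standard form: ωn²/(p²+2ζωn·p+ωn²).
const=64=ωn² → ωn=8, p coeff=8=2ζωn → ζ=0.5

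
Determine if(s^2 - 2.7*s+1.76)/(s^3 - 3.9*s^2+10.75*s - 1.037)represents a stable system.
Denominator: s^3 - 3.9*s^2 + 10.75*s - 1.037 = (s - 0.1)(s^2 - 3.8*s + 10.37). Poles: 0.1, 1.9 + 2.6j, 1.9 - 2.6j. All Re(p)<0: No (unstable)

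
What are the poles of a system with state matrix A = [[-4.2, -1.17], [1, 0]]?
Eigenvalues solve det(λI - A) = 0.
Characteristic polynomial: λ^2 + 4.2*λ + 1.17 = 0.
Factor: (λ + 0.3)(λ + 3.9) = 0.
Roots: -0.3, -3.9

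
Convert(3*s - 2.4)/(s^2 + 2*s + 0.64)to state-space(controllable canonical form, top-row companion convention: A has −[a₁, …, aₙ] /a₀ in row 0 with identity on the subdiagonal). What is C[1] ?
Reachable canonical form: C = numerator coefficients (right-aligned, zero-padded to length n).
num = 3*s - 2.4, C = [[3, -2.4]].
C[1] = -2.4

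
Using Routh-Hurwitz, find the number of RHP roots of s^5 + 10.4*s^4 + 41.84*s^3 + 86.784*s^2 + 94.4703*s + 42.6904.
Routh array:
s^5: [1, 41.84, 94.4703]; s^4: [10.4, 86.784, 42.6904]; s^3: [33.4954, 90.3655]; s^2: [58.7264, 42.6904]; s^1: [66.0164]; s^0: [42.6904]
First column: [1, 10.4, 33.4954, 58.7264, 66.0164, 42.6904]. Sign changes = RHP roots = 0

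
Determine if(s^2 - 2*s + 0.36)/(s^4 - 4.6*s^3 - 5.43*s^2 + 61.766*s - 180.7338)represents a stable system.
Denominator: s^4 - 4.6*s^3 - 5.43*s^2 + 61.766*s - 180.7338 = (s - 4.7)(s + 3.9)(s^2 - 3.8*s + 9.86). Poles: -3.9, 1.9 + 2.5j, 1.9 - 2.5j, 4.7. All Re(p)<0: No (unstable)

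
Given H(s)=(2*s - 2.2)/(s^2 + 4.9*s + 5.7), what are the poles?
Set denominator = 0: s^2 + 4.9*s + 5.7 = (s + 3)(s + 1.9) = 0 → Poles: -1.9, -3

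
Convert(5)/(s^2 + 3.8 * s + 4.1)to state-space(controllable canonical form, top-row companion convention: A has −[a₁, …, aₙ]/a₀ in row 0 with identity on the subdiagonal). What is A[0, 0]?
Reachable canonical form for den = s^2 + 3.8*s + 4.1: top row of A = -[a₁,a₂,...,aₙ]/a₀, ones on the subdiagonal, zeros elsewhere.
A = [[-3.8, -4.1], [1, 0]].
A[0,0] = -3.8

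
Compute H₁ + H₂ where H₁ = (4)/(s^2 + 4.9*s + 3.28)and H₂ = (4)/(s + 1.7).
Parallel: H = H₁ + H₂ = (n₁·d₂ + n₂·d₁)/(d₁·d₂).
n₁·d₂ = 4*s + 6.8. n₂·d₁ = 4*s^2 + 19.6*s + 13.12. Sum = 4*s^2 + 23.6*s + 19.92. d₁·d₂ = s^3 + 6.6*s^2 + 11.61*s + 5.576.
H(s) = (4*s^2 + 23.6*s + 19.92)/(s^3 + 6.6*s^2 + 11.61*s + 5.576)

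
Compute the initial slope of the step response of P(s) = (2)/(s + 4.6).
IVT: y'(0⁺) = lim_{s→∞} s²·Y(s) = lim_{s→∞} s·P(s).
deg(num) = 0, deg(den) = 1, relative degree = 1, so s·P(s) → (leading num)/(leading den) = 2/1 = 2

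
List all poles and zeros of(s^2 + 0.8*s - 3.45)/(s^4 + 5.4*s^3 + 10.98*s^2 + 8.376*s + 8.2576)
Set denominator = 0: s^4 + 5.4*s^3 + 10.98*s^2 + 8.376*s + 8.2576 = (s^2 + 0.4*s + 1.04)(s^2 + 5*s + 7.94) = 0 → Poles: -0.2 + 1j, -0.2 - 1j, -2.5 + 1.3j, -2.5 - 1.3j
Set numerator = 0: s^2 + 0.8*s - 3.45 = (s + 2.3)(s - 1.5) = 0 → Zeros: -2.3, 1.5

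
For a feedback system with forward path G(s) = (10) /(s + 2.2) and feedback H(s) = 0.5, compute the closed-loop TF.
Closed-loop T = G/(1+GH).
Numerator: G_num * H_den = 10.
Denominator: G_den * H_den + G_num * H_num = (s + 2.2) + (5) = s + 7.2.
T(s) = (10)/(s + 7.2)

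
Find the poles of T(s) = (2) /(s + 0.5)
Set denominator = 0: s + 0.5 = 0 → Poles: -0.5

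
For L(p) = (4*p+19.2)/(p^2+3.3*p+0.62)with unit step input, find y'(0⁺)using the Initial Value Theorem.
IVT: y'(0⁺) = lim_{p→∞} p²·Y(p) = lim_{p→∞} p·L(p).
deg(num) = 1, deg(den) = 2, relative degree = 1, so p·L(p) → (leading num)/(leading den) = 4/1 = 4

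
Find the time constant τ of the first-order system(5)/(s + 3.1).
First-order system: τ = -1/pole. Pole = -3.1. τ = -1/(-3.1) = 0.3226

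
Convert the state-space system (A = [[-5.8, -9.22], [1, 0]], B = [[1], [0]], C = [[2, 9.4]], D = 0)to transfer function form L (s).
L(s) = C(sI - A)⁻¹B + D.
Characteristic polynomial det(sI - A) = s^2 + 5.8*s + 9.22.
Numerator from C·adj(sI-A)·B + D·det(sI-A) = 2*s + 9.4.
L(s) = (2*s + 9.4)/(s^2 + 5.8*s + 9.22)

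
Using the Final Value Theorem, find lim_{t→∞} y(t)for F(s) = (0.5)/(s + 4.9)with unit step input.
FVT: lim_{t→∞} y(t) = lim_{s→0} s*Y(s) where Y(s) = F(s)/s.
= lim_{s→0} F(s) = F(0) = num(0)/den(0) = 0.5/4.9 = 0.102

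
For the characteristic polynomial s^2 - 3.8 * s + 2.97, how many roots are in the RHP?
s^2 - 3.8*s + 2.97 = (s - 1.1)(s - 2.7). Poles: 1.1, 2.7. RHP poles (Re>0): 2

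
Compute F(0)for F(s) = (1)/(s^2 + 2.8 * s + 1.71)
DC gain = F(0) = num(0)/den(0) = 1/1.71 = 0.5848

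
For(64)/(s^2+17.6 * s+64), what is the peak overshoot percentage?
Standard form: ωn²/(s²+2ζωn·s+ωn²) → ωn = 8, ζ = 1.1.
ζ ≥ 1, so the response is non-oscillatory: peak overshoot = 0%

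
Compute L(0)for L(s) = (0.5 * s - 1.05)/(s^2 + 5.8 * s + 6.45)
DC gain = L(0) = num(0)/den(0) = -1.05/6.45 = -0.1628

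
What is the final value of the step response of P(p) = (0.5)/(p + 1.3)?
FVT: lim_{t→∞} y(t) = lim_{p→0} p*Y(p) where Y(p) = P(p)/p.
= lim_{p→0} P(p) = P(0) = num(0)/den(0) = 0.5/1.3 = 0.3846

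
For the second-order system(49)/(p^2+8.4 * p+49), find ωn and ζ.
Standard form: ωn²/(p²+2ζωn·p+ωn²).
const=49=ωn² → ωn=7, p coeff=8.4=2ζωn → ζ=0.6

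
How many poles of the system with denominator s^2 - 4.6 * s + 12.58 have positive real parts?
Poles: 2.3 + 2.7j, 2.3 - 2.7j. RHP poles (Re>0): 2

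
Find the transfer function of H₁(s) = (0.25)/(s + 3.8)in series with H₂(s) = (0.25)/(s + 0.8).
Series: H = H₁ · H₂ = (n₁·n₂)/(d₁·d₂).
Num: n₁·n₂ = 0.0625. Den: d₁·d₂ = s^2 + 4.6*s + 3.04.
H(s) = (0.0625)/(s^2 + 4.6*s + 3.04)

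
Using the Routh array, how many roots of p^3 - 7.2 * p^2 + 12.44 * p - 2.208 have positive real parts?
Routh array:
p^3: [1, 12.44]; p^2: [-7.2, -2.208]; p^1: [12.1333]; p^0: [-2.208]
First column: [1, -7.2, 12.1333, -2.208]. Sign changes = RHP roots = 3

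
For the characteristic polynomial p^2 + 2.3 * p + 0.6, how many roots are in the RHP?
p^2 + 2.3*p + 0.6 = (p + 0.3)(p + 2). Poles: -0.3, -2. RHP poles (Re>0): 0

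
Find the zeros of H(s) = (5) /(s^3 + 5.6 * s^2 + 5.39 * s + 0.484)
Numerator is a nonzero constant (5) → Zeros: none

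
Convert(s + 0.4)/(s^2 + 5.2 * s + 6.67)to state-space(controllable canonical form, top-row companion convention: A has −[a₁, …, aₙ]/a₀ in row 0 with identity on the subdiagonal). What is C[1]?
Reachable canonical form: C = numerator coefficients (right-aligned, zero-padded to length n).
num = s + 0.4, C = [[1, 0.4]].
C[1] = 0.4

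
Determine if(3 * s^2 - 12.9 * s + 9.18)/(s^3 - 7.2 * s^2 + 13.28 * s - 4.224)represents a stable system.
Denominator: s^3 - 7.2*s^2 + 13.28*s - 4.224 = (s - 4.4)(s - 2.4)(s - 0.4). Poles: 0.4, 2.4, 4.4. All Re(p)<0: No (unstable)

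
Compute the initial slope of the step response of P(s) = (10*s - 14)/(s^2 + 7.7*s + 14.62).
IVT: y'(0⁺) = lim_{s→∞} s²·Y(s) = lim_{s→∞} s·P(s).
deg(num) = 1, deg(den) = 2, relative degree = 1, so s·P(s) → (leading num)/(leading den) = 10/1 = 10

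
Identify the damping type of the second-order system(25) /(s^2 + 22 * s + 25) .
Standard form: ωn²/(s²+2ζωn·s+ωn²) gives ωn=5, ζ=2.2.
Overdamped (ζ = 2.2 > 1)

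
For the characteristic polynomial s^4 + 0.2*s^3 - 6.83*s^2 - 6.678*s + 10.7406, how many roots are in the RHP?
s^4 + 0.2*s^3 - 6.83*s^2 - 6.678*s + 10.7406 = (s - 0.9)(s - 2.7)(s^2 + 3.8*s + 4.42). Poles: -1.9 + 0.9j, -1.9 - 0.9j, 0.9, 2.7. RHP poles (Re>0): 2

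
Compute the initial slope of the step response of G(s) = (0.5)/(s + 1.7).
IVT: y'(0⁺) = lim_{s→∞} s²·Y(s) = lim_{s→∞} s·G(s).
deg(num) = 0, deg(den) = 1, relative degree = 1, so s·G(s) → (leading num)/(leading den) = 0.5/1 = 0.5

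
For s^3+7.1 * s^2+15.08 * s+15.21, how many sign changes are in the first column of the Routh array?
Routh array:
s^3: [1, 15.08]; s^2: [7.1, 15.21]; s^1: [12.9377]; s^0: [15.21]
First column: [1, 7.1, 12.9377, 15.21]. Sign changes = 0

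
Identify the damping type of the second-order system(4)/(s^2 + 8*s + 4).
Standard form: ωn²/(s²+2ζωn·s+ωn²) gives ωn=2, ζ=2.
Overdamped (ζ = 2 > 1)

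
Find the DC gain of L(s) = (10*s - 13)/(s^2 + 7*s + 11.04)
DC gain = L(0) = num(0)/den(0) = -13/11.04 = -1.178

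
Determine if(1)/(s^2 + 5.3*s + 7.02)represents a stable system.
Denominator: s^2 + 5.3*s + 7.02 = (s + 2.6)(s + 2.7). Poles: -2.6, -2.7. All Re(p)<0: Yes (stable)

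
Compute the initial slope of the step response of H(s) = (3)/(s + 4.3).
IVT: y'(0⁺) = lim_{s→∞} s²·Y(s) = lim_{s→∞} s·H(s).
deg(num) = 0, deg(den) = 1, relative degree = 1, so s·H(s) → (leading num)/(leading den) = 3/1 = 3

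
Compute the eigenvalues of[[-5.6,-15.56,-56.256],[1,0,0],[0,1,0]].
Eigenvalues solve det(λI - A) = 0.
Characteristic polynomial: λ^3 + 5.6*λ^2 + 15.56*λ + 56.256 = 0.
Factor: (λ + 4.8)(λ^2 + 0.8*λ + 11.72) = 0.
Roots: -0.4 + 3.4j, -0.4 - 3.4j, -4.8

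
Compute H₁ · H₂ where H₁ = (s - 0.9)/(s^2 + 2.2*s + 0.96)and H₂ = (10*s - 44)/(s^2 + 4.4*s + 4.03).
Series: H = H₁ · H₂ = (n₁·n₂)/(d₁·d₂).
Num: n₁·n₂ = 10*s^2 - 53*s + 39.6. Den: d₁·d₂ = s^4 + 6.6*s^3 + 14.67*s^2 + 13.09*s + 3.8688.
H(s) = (10*s^2 - 53*s + 39.6)/(s^4 + 6.6*s^3 + 14.67*s^2 + 13.09*s + 3.8688)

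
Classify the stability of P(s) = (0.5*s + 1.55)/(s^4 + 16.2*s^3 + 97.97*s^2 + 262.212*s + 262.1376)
Denominator: s^4 + 16.2*s^3 + 97.97*s^2 + 262.212*s + 262.1376 = (s + 3.7)(s + 3.6)(s + 4.1)(s + 4.8). Poles: -3.6, -3.7, -4.1, -4.8. Stable (all poles in LHP)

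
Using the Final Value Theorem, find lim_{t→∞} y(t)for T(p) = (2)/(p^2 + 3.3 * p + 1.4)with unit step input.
FVT: lim_{t→∞} y(t) = lim_{p→0} p*Y(p) where Y(p) = T(p)/p.
= lim_{p→0} T(p) = T(0) = num(0)/den(0) = 2/1.4 = 1.429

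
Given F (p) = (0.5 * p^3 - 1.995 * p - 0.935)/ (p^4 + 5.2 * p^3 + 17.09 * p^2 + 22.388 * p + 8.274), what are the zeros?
Set numerator = 0: 0.5*p^3 - 1.995*p - 0.935 = 0.5*(p + 0.5)(p - 2.2)(p + 1.7) = 0 → Zeros: -0.5, -1.7, 2.2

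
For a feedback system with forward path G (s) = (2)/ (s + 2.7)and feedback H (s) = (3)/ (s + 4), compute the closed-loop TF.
Closed-loop T = G/(1+GH).
Numerator: G_num * H_den = 2*s + 8.
Denominator: G_den * H_den + G_num * H_num = (s^2 + 6.7*s + 10.8) + (6) = s^2 + 6.7*s + 16.8.
T(s) = (2*s + 8)/(s^2 + 6.7*s + 16.8)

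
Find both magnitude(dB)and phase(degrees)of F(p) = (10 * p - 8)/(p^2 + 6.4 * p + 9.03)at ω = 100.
Substitute p = j*100: F(j100) = 0.00718282 - 0.0996303j.
|F| = 20*log₁₀(sqrt(Re²+Im²)) = -20.01 dB.
∠F = atan2(Im, Re) = -85.88°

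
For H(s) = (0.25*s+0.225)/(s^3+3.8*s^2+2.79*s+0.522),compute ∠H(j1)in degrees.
Substitute s = j*1: H(j1) = -0.020793 - 0.0876204j.
∠H(j1) = atan2(Im, Re) = atan2(-0.0876204, -0.020793) = -103.35°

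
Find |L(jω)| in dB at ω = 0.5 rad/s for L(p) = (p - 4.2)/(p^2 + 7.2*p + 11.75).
Substitute p = j*0.5: L(j0.5) = -0.320226 + 0.143723j.
|L(j0.5)| = sqrt(Re² + Im²) = 0.351.
20*log₁₀(0.351) = -9.09 dB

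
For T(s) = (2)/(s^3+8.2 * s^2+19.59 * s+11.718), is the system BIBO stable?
Denominator: s^3 + 8.2*s^2 + 19.59*s + 11.718 = (s + 3.1)(s + 0.9)(s + 4.2). Poles: -0.9, -3.1, -4.2. All Re(p)<0: Yes (stable)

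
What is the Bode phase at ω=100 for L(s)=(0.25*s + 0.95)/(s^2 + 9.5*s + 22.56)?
Substitute s = j*100: L(j100) = 0.000142072 - 0.00249213j.
∠L(j100) = atan2(Im, Re) = atan2(-0.00249213, 0.000142072) = -86.74°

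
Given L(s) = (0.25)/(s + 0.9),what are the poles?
Set denominator = 0: s + 0.9 = 0 → Poles: -0.9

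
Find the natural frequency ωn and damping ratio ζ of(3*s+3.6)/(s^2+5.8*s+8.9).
Underdamped: complex pole -2.9 + 0.7j. ωn = |pole| = 2.983, ζ = -Re(pole)/ωn = 0.9721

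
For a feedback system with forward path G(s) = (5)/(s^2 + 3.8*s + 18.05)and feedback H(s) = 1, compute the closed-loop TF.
Closed-loop T = G/(1+GH).
Numerator: G_num * H_den = 5.
Denominator: G_den * H_den + G_num * H_num = (s^2 + 3.8*s + 18.05) + (5) = s^2 + 3.8*s + 23.05.
T(s) = (5)/(s^2 + 3.8*s + 23.05)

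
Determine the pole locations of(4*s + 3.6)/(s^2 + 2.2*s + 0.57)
Set denominator = 0: s^2 + 2.2*s + 0.57 = (s + 0.3)(s + 1.9) = 0 → Poles: -0.3, -1.9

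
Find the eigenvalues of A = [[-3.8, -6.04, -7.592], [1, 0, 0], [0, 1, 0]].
Eigenvalues solve det(λI - A) = 0.
Characteristic polynomial: λ^3 + 3.8*λ^2 + 6.04*λ + 7.592 = 0.
Factor: (λ + 2.6)(λ^2 + 1.2*λ + 2.92) = 0.
Roots: -0.6 + 1.6j, -0.6 - 1.6j, -2.6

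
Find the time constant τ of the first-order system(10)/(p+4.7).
First-order system: τ = -1/pole. Pole = -4.7. τ = -1/(-4.7) = 0.2128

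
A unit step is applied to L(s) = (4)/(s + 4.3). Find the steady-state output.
FVT: lim_{t→∞} y(t) = lim_{s→0} s*Y(s) where Y(s) = L(s)/s.
= lim_{s→0} L(s) = L(0) = num(0)/den(0) = 4/4.3 = 0.9302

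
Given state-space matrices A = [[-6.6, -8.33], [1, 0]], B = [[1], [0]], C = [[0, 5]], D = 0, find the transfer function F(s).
F(s) = C(sI - A)⁻¹B + D.
Characteristic polynomial det(sI - A) = s^2 + 6.6*s + 8.33.
Numerator from C·adj(sI-A)·B + D·det(sI-A) = 5.
F(s) = (5)/(s^2 + 6.6*s + 8.33)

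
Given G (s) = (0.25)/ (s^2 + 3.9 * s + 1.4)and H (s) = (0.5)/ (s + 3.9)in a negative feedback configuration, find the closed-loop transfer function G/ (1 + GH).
Closed-loop T = G/(1+GH).
Numerator: G_num * H_den = 0.25*s + 0.975.
Denominator: G_den * H_den + G_num * H_num = (s^3 + 7.8*s^2 + 16.61*s + 5.46) + (0.125) = s^3 + 7.8*s^2 + 16.61*s + 5.585.
T(s) = (0.25*s + 0.975)/(s^3 + 7.8*s^2 + 16.61*s + 5.585)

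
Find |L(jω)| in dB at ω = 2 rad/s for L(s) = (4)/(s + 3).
Substitute s = j*2: L(j2) = 0.923077 - 0.615385j.
|L(j2)| = sqrt(Re² + Im²) = 1.109.
20*log₁₀(1.109) = 0.90 dB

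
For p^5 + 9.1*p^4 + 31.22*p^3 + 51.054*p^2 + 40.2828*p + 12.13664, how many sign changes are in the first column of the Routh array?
Routh array:
p^5: [1, 31.22, 40.2828]; p^4: [9.1, 51.054, 12.13664]; p^3: [25.6097, 38.9491]; p^2: [37.214, 12.13664]; p^1: [30.597]; p^0: [12.13664]
First column: [1, 9.1, 25.6097, 37.214, 30.597, 12.13664]. Sign changes = 0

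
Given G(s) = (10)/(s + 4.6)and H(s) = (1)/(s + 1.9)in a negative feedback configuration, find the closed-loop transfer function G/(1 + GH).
Closed-loop T = G/(1+GH).
Numerator: G_num * H_den = 10*s + 19.
Denominator: G_den * H_den + G_num * H_num = (s^2 + 6.5*s + 8.74) + (10) = s^2 + 6.5*s + 18.74.
T(s) = (10*s + 19)/(s^2 + 6.5*s + 18.74)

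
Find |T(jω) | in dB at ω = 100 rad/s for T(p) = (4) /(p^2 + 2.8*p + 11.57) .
Substitute p = j*100: T(j100) = -0.000400149 - 1.12171e-05j.
|T(j100)| = sqrt(Re² + Im²) = 0.0004003.
20*log₁₀(0.0004003) = -67.95 dB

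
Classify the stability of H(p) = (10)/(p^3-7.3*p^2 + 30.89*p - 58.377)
Denominator: p^3 - 7.3*p^2 + 30.89*p - 58.377 = (p - 3.3)(p^2 - 4*p + 17.69). Poles: 2 + 3.7j, 2 - 3.7j, 3.3. Unstable (3 pole(s) in RHP)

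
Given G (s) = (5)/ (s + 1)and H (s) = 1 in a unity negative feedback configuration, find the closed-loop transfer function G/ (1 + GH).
Closed-loop T = G/(1+GH).
Numerator: G_num * H_den = 5.
Denominator: G_den * H_den + G_num * H_num = (s + 1) + (5) = s + 6.
T(s) = (5)/(s + 6)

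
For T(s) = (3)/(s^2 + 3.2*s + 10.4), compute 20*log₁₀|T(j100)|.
Substitute s = j*100: T(j100) = -0.000300004 - 9.61014e-06j.
|T(j100)| = sqrt(Re² + Im²) = 0.0003002.
20*log₁₀(0.0003002) = -70.45 dB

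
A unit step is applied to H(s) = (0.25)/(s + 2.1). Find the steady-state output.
FVT: lim_{t→∞} y(t) = lim_{s→0} s*Y(s) where Y(s) = H(s)/s.
= lim_{s→0} H(s) = H(0) = num(0)/den(0) = 0.25/2.1 = 0.119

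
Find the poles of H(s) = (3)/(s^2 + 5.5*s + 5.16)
Set denominator = 0: s^2 + 5.5*s + 5.16 = (s + 1.2)(s + 4.3) = 0 → Poles: -1.2, -4.3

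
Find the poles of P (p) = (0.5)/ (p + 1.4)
Set denominator = 0: p + 1.4 = 0 → Poles: -1.4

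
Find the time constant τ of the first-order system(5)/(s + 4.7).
First-order system: τ = -1/pole. Pole = -4.7. τ = -1/(-4.7) = 0.2128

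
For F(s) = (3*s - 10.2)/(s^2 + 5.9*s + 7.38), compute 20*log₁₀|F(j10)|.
Substitute s = j*10: F(j10) = 0.225111 - 0.180506j.
|F(j10)| = sqrt(Re² + Im²) = 0.2885.
20*log₁₀(0.2885) = -10.80 dB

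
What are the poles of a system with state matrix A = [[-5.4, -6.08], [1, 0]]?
Eigenvalues solve det(λI - A) = 0.
Characteristic polynomial: λ^2 + 5.4*λ + 6.08 = 0.
Factor: (λ + 1.6)(λ + 3.8) = 0.
Roots: -1.6, -3.8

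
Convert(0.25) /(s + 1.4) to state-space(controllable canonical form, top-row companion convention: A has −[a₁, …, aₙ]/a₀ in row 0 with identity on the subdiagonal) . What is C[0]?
Reachable canonical form: C = numerator coefficients (right-aligned, zero-padded to length n).
num = 0.25, C = [[0.25]].
C[0] = 0.25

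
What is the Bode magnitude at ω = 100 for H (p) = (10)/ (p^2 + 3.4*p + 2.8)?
Substitute p = j*100: H(j100) = -0.000999124 - 3.39797e-05j.
|H(j100)| = sqrt(Re² + Im²) = 0.0009997.
20*log₁₀(0.0009997) = -60.00 dB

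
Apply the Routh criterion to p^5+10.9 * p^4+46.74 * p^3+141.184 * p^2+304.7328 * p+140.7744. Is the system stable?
Routh array:
p^5: [1, 46.74, 304.7328]; p^4: [10.9, 141.184, 140.7744]; p^3: [33.7873, 291.818]; p^2: [47.0418, 140.7744]; p^1: [190.708]; p^0: [140.7744]
First column: [1, 10.9, 33.7873, 47.0418, 190.708, 140.7744]. Sign changes = 0.
Yes, stable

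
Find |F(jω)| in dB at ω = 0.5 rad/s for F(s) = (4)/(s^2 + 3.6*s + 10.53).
Substitute s = j*0.5: F(j0.5) = 0.37753 - 0.0661045j.
|F(j0.5)| = sqrt(Re² + Im²) = 0.3833.
20*log₁₀(0.3833) = -8.33 dB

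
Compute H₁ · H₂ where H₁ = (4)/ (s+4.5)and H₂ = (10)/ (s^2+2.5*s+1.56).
Series: H = H₁ · H₂ = (n₁·n₂)/(d₁·d₂).
Num: n₁·n₂ = 40. Den: d₁·d₂ = s^3 + 7*s^2 + 12.81*s + 7.02.
H(s) = (40)/(s^3 + 7*s^2 + 12.81*s + 7.02)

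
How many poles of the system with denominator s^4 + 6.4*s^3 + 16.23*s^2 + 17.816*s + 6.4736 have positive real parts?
s^4 + 6.4*s^3 + 16.23*s^2 + 17.816*s + 6.4736 = (s + 0.7)(s + 1.7)(s^2 + 4*s + 5.44). Poles: -0.7, -1.7, -2 + 1.2j, -2 - 1.2j. RHP poles (Re>0): 0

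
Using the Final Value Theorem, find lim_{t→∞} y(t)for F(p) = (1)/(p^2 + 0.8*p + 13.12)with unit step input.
FVT: lim_{t→∞} y(t) = lim_{p→0} p*Y(p) where Y(p) = F(p)/p.
= lim_{p→0} F(p) = F(0) = num(0)/den(0) = 1/13.12 = 0.07622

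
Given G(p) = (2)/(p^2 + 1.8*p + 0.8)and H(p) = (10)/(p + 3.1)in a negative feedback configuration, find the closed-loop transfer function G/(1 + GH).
Closed-loop T = G/(1+GH).
Numerator: G_num * H_den = 2*p + 6.2.
Denominator: G_den * H_den + G_num * H_num = (p^3 + 4.9*p^2 + 6.38*p + 2.48) + (20) = p^3 + 4.9*p^2 + 6.38*p + 22.48.
T(p) = (2*p + 6.2)/(p^3 + 4.9*p^2 + 6.38*p + 22.48)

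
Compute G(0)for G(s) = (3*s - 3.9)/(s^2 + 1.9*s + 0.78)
DC gain = G(0) = num(0)/den(0) = -3.9/0.78 = -5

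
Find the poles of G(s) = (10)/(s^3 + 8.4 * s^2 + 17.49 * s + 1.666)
Set denominator = 0: s^3 + 8.4*s^2 + 17.49*s + 1.666 = (s + 4.9)(s + 3.4)(s + 0.1) = 0 → Poles: -0.1, -3.4, -4.9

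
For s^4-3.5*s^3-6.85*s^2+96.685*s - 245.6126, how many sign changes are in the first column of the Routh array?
Routh array:
s^4: [1, -6.85, -245.6126]; s^3: [-3.5, 96.685]; s^2: [20.7743, -245.6126]; s^1: [55.3048]; s^0: [-245.6126]
First column: [1, -3.5, 20.7743, 55.3048, -245.6126]. Sign changes = 3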